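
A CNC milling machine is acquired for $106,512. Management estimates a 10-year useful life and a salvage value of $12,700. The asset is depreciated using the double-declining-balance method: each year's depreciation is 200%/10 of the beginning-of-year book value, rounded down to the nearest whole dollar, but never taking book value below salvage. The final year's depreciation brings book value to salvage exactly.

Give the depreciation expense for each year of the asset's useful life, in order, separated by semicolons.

$21,302; $17,042; $13,633; $10,907; $8,725; $6,980; $5,584; $4,467; $3,574; $1,598

Depreciable base = $106,512 − $12,700 = $93,812.
Year 1: ⌊$106,512 × 200%/10⌋ = $21,302. Book value $85,210.
Year 2: ⌊$85,210 × 200%/10⌋ = $17,042. Book value $68,168.
Year 3: ⌊$68,168 × 200%/10⌋ = $13,633. Book value $54,535.
Year 4: ⌊$54,535 × 200%/10⌋ = $10,907. Book value $43,628.
Year 5: ⌊$43,628 × 200%/10⌋ = $8,725. Book value $34,903.
Year 6: ⌊$34,903 × 200%/10⌋ = $6,980. Book value $27,923.
Year 7: ⌊$27,923 × 200%/10⌋ = $5,584. Book value $22,339.
Year 8: ⌊$22,339 × 200%/10⌋ = $4,467. Book value $17,872.
Year 9: ⌊$17,872 × 200%/10⌋ = $3,574. Book value $14,298.
Year 10 (final): $14,298 − $12,700 = $1,598. Book value $12,700.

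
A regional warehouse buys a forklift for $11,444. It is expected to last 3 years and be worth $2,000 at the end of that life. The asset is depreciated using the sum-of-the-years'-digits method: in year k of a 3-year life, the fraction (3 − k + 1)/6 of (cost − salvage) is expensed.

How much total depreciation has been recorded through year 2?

$7,870

Depreciable base = $11,444 − $2,000 = $9,444.
Sum of the years' digits = 3+2+1 = 6.
Year 1: $9,444 × 3/6 = $4,722. Book value $6,722.
Year 2: $9,444 × 2/6 = $3,148. Book value $3,574.
Accumulated through year 2 = $11,444 − $3,574 = $7,870.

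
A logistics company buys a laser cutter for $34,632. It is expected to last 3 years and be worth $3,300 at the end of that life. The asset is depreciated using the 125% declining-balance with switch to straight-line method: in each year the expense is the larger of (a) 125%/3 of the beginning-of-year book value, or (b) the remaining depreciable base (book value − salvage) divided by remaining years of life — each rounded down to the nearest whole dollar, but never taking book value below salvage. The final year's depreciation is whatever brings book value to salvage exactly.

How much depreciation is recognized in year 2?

Depreciable base = $34,632 − $3,300 = $31,332.
Year 1: DB = ⌊$34,632 × 125%/3⌋ = $14,430; SL = ⌊$31,332/3⌋ = $10,444 → take DB $14,430. Book value $20,202.
Year 2: DB = ⌊$20,202 × 125%/3⌋ = $8,417; SL = ⌊$16,902/2⌋ = $8,451 → take SL $8,451. Book value $11,751.

$8,451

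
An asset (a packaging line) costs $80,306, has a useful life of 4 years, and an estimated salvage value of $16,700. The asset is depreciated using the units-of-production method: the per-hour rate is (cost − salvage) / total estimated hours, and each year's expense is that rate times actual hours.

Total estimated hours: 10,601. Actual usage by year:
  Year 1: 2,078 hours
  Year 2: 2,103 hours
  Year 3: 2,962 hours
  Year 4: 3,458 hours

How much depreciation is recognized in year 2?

Depreciable base = $80,306 − $16,700 = $63,606.
Rate = $63,606 / 10,601 hours = $6 per hour.
Year 1: 2,078 × $6 = $12,468. Book value $67,838.
Year 2: 2,103 × $6 = $12,618. Book value $55,220.

$12,618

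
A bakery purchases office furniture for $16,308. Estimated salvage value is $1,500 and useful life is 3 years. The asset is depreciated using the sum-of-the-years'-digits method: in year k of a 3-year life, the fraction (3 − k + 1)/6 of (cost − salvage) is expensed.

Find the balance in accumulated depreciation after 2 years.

Depreciable base = $16,308 − $1,500 = $14,808.
Sum of the years' digits = 3+2+1 = 6.
Year 1: $14,808 × 3/6 = $7,404. Book value $8,904.
Year 2: $14,808 × 2/6 = $4,936. Book value $3,968.
Accumulated through year 2 = $16,308 − $3,968 = $12,340.

$12,340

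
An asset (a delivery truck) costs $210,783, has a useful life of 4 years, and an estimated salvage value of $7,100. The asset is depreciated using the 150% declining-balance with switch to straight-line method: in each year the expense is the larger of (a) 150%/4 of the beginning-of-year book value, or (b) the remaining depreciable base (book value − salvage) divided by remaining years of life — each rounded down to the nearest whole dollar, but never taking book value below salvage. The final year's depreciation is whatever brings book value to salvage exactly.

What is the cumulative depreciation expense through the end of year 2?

Depreciable base = $210,783 − $7,100 = $203,683.
Year 1: DB = ⌊$210,783 × 150%/4⌋ = $79,043; SL = ⌊$203,683/4⌋ = $50,920 → take DB $79,043. Book value $131,740.
Year 2: DB = ⌊$131,740 × 150%/4⌋ = $49,402; SL = ⌊$124,640/3⌋ = $41,546 → take DB $49,402. Book value $82,338.
Accumulated through year 2 = $210,783 − $82,338 = $128,445.

$128,445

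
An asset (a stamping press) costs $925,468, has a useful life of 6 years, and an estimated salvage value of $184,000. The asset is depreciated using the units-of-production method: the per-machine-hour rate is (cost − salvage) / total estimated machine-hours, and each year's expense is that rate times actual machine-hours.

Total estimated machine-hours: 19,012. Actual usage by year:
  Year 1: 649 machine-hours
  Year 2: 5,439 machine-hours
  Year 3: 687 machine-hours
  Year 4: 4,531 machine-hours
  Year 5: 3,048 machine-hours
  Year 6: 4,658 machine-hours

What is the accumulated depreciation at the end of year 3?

$264,225

Depreciable base = $925,468 − $184,000 = $741,468.
Rate = $741,468 / 19,012 machine-hours = $39 per machine-hour.
Year 1: 649 × $39 = $25,311. Book value $900,157.
Year 2: 5,439 × $39 = $212,121. Book value $688,036.
Year 3: 687 × $39 = $26,793. Book value $661,243.
Accumulated through year 3 = $925,468 − $661,243 = $264,225.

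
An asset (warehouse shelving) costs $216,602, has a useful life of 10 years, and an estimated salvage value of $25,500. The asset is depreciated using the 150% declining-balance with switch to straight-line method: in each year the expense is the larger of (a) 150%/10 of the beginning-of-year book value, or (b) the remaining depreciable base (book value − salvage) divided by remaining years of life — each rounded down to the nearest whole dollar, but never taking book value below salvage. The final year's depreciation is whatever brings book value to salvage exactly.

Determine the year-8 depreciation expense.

Depreciable base = $216,602 − $25,500 = $191,102.
Year 1: DB = ⌊$216,602 × 150%/10⌋ = $32,490; SL = ⌊$191,102/10⌋ = $19,110 → take DB $32,490. Book value $184,112.
Year 2: DB = ⌊$184,112 × 150%/10⌋ = $27,616; SL = ⌊$158,612/9⌋ = $17,623 → take DB $27,616. Book value $156,496.
Year 3: DB = ⌊$156,496 × 150%/10⌋ = $23,474; SL = ⌊$130,996/8⌋ = $16,374 → take DB $23,474. Book value $133,022.
Year 4: DB = ⌊$133,022 × 150%/10⌋ = $19,953; SL = ⌊$107,522/7⌋ = $15,360 → take DB $19,953. Book value $113,069.
Year 5: DB = ⌊$113,069 × 150%/10⌋ = $16,960; SL = ⌊$87,569/6⌋ = $14,594 → take DB $16,960. Book value $96,109.
Year 6: DB = ⌊$96,109 × 150%/10⌋ = $14,416; SL = ⌊$70,609/5⌋ = $14,121 → take DB $14,416. Book value $81,693.
Year 7: DB = ⌊$81,693 × 150%/10⌋ = $12,253; SL = ⌊$56,193/4⌋ = $14,048 → take SL $14,048. Book value $67,645.
Year 8: DB = ⌊$67,645 × 150%/10⌋ = $10,146; SL = ⌊$42,145/3⌋ = $14,048 → take SL $14,048. Book value $53,597.

$14,048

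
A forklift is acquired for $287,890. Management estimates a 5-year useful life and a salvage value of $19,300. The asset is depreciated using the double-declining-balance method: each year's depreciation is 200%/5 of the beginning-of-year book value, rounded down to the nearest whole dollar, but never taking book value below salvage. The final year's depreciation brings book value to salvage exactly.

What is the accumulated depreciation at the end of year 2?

Depreciable base = $287,890 − $19,300 = $268,590.
Year 1: ⌊$287,890 × 200%/5⌋ = $115,156. Book value $172,734.
Year 2: ⌊$172,734 × 200%/5⌋ = $69,093. Book value $103,641.
Accumulated through year 2 = $287,890 − $103,641 = $184,249.

$184,249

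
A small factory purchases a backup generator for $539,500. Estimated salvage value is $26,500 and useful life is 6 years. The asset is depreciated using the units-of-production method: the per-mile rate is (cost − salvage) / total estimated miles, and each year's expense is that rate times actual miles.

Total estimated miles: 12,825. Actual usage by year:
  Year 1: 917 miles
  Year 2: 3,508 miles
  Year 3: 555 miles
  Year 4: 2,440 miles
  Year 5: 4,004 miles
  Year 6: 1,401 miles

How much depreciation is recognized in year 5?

Depreciable base = $539,500 − $26,500 = $513,000.
Rate = $513,000 / 12,825 miles = $40 per mile.
Year 1: 917 × $40 = $36,680. Book value $502,820.
Year 2: 3,508 × $40 = $140,320. Book value $362,500.
Year 3: 555 × $40 = $22,200. Book value $340,300.
Year 4: 2,440 × $40 = $97,600. Book value $242,700.
Year 5: 4,004 × $40 = $160,160. Book value $82,540.

$160,160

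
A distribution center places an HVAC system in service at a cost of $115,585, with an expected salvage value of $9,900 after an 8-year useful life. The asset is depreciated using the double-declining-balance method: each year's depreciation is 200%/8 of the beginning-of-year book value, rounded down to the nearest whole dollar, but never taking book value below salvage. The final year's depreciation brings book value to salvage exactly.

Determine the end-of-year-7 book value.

$15,430

Depreciable base = $115,585 − $9,900 = $105,685.
Year 1: ⌊$115,585 × 200%/8⌋ = $28,896. Book value $86,689.
Year 2: ⌊$86,689 × 200%/8⌋ = $21,672. Book value $65,017.
Year 3: ⌊$65,017 × 200%/8⌋ = $16,254. Book value $48,763.
Year 4: ⌊$48,763 × 200%/8⌋ = $12,190. Book value $36,573.
Year 5: ⌊$36,573 × 200%/8⌋ = $9,143. Book value $27,430.
Year 6: ⌊$27,430 × 200%/8⌋ = $6,857. Book value $20,573.
Year 7: ⌊$20,573 × 200%/8⌋ = $5,143. Book value $15,430.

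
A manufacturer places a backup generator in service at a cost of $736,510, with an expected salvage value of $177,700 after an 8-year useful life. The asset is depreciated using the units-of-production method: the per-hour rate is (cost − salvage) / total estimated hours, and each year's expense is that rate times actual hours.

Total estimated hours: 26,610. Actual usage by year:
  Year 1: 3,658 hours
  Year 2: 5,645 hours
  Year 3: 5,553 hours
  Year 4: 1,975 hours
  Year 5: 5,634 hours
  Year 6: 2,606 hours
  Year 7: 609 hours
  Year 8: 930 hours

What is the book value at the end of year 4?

Depreciable base = $736,510 − $177,700 = $558,810.
Rate = $558,810 / 26,610 hours = $21 per hour.
Year 1: 3,658 × $21 = $76,818. Book value $659,692.
Year 2: 5,645 × $21 = $118,545. Book value $541,147.
Year 3: 5,553 × $21 = $116,613. Book value $424,534.
Year 4: 1,975 × $21 = $41,475. Book value $383,059.

$383,059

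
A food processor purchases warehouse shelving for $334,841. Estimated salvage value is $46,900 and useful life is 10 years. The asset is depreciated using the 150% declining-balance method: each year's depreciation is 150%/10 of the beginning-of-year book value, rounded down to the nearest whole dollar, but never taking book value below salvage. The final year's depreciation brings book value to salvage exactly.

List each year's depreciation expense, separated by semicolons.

$50,226; $42,692; $36,288; $30,845; $26,218; $22,285; $18,943; $16,101; $13,686; $30,657

Depreciable base = $334,841 − $46,900 = $287,941.
Year 1: ⌊$334,841 × 150%/10⌋ = $50,226. Book value $284,615.
Year 2: ⌊$284,615 × 150%/10⌋ = $42,692. Book value $241,923.
Year 3: ⌊$241,923 × 150%/10⌋ = $36,288. Book value $205,635.
Year 4: ⌊$205,635 × 150%/10⌋ = $30,845. Book value $174,790.
Year 5: ⌊$174,790 × 150%/10⌋ = $26,218. Book value $148,572.
Year 6: ⌊$148,572 × 150%/10⌋ = $22,285. Book value $126,287.
Year 7: ⌊$126,287 × 150%/10⌋ = $18,943. Book value $107,344.
Year 8: ⌊$107,344 × 150%/10⌋ = $16,101. Book value $91,243.
Year 9: ⌊$91,243 × 150%/10⌋ = $13,686. Book value $77,557.
Year 10 (final): $77,557 − $46,900 = $30,657. Book value $46,900.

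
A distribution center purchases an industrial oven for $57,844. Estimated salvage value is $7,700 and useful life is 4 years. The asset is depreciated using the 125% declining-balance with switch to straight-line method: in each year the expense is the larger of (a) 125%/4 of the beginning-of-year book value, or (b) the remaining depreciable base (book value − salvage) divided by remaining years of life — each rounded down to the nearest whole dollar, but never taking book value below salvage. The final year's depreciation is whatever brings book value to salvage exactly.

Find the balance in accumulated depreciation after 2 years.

Depreciable base = $57,844 − $7,700 = $50,144.
Year 1: DB = ⌊$57,844 × 125%/4⌋ = $18,076; SL = ⌊$50,144/4⌋ = $12,536 → take DB $18,076. Book value $39,768.
Year 2: DB = ⌊$39,768 × 125%/4⌋ = $12,427; SL = ⌊$32,068/3⌋ = $10,689 → take DB $12,427. Book value $27,341.
Accumulated through year 2 = $57,844 − $27,341 = $30,503.

$30,503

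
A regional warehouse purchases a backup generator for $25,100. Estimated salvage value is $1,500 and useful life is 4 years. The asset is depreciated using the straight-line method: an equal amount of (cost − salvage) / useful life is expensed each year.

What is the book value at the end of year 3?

Depreciable base = $25,100 − $1,500 = $23,600.
Annual expense = $23,600 / 4 = $5,900.
End of year 1: book value $19,200.
End of year 2: book value $13,300.
End of year 3: book value $7,400.

$7,400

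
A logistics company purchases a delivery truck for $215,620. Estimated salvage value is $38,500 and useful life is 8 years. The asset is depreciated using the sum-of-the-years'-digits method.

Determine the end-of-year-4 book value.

Depreciable base = $215,620 − $38,500 = $177,120.
Sum of the years' digits = 8+7+6+5+4+3+2+1 = 36.
Year 1: $177,120 × 8/36 = $39,360. Book value $176,260.
Year 2: $177,120 × 7/36 = $34,440. Book value $141,820.
Year 3: $177,120 × 6/36 = $29,520. Book value $112,300.
Year 4: $177,120 × 5/36 = $24,600. Book value $87,700.

$87,700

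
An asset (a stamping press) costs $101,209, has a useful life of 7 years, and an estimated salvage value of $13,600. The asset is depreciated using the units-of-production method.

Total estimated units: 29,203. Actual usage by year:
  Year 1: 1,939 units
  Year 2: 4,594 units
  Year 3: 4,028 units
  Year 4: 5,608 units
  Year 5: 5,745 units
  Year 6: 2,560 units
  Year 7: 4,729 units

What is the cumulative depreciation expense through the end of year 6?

Depreciable base = $101,209 − $13,600 = $87,609.
Rate = $87,609 / 29,203 units = $3 per unit.
Year 1: 1,939 × $3 = $5,817. Book value $95,392.
Year 2: 4,594 × $3 = $13,782. Book value $81,610.
Year 3: 4,028 × $3 = $12,084. Book value $69,526.
Year 4: 5,608 × $3 = $16,824. Book value $52,702.
Year 5: 5,745 × $3 = $17,235. Book value $35,467.
Year 6: 2,560 × $3 = $7,680. Book value $27,787.
Accumulated through year 6 = $101,209 − $27,787 = $73,422.

$73,422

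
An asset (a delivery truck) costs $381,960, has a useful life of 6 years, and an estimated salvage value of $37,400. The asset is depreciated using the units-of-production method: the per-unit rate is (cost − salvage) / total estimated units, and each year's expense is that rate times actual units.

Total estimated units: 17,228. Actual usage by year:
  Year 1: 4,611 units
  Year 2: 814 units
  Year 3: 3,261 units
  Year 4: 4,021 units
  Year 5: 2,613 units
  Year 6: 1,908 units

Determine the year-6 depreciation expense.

$38,160

Depreciable base = $381,960 − $37,400 = $344,560.
Rate = $344,560 / 17,228 units = $20 per unit.
Year 1: 4,611 × $20 = $92,220. Book value $289,740.
Year 2: 814 × $20 = $16,280. Book value $273,460.
Year 3: 3,261 × $20 = $65,220. Book value $208,240.
Year 4: 4,021 × $20 = $80,420. Book value $127,820.
Year 5: 2,613 × $20 = $52,260. Book value $75,560.
Year 6: 1,908 × $20 = $38,160. Book value $37,400.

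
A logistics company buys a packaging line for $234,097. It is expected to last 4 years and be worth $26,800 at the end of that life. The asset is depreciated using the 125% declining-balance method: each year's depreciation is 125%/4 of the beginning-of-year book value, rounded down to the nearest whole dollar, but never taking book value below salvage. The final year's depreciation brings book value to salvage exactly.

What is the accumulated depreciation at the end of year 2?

$123,449

Depreciable base = $234,097 − $26,800 = $207,297.
Year 1: ⌊$234,097 × 125%/4⌋ = $73,155. Book value $160,942.
Year 2: ⌊$160,942 × 125%/4⌋ = $50,294. Book value $110,648.
Accumulated through year 2 = $234,097 − $110,648 = $123,449.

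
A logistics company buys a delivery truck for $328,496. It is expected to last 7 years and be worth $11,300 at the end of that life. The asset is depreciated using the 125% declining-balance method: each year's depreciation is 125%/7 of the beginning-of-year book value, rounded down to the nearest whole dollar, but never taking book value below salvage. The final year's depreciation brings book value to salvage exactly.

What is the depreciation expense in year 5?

$26,706

Depreciable base = $328,496 − $11,300 = $317,196.
Year 1: ⌊$328,496 × 125%/7⌋ = $58,660. Book value $269,836.
Year 2: ⌊$269,836 × 125%/7⌋ = $48,185. Book value $221,651.
Year 3: ⌊$221,651 × 125%/7⌋ = $39,580. Book value $182,071.
Year 4: ⌊$182,071 × 125%/7⌋ = $32,512. Book value $149,559.
Year 5: ⌊$149,559 × 125%/7⌋ = $26,706. Book value $122,853.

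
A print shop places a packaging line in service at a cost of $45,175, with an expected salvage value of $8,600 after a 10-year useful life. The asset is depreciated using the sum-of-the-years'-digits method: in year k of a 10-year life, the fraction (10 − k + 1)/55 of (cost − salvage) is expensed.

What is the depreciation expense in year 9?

$1,330

Depreciable base = $45,175 − $8,600 = $36,575.
Sum of the years' digits = 10+9+8+7+6+5+4+3+2+1 = 55.
Year 1: $36,575 × 10/55 = $6,650. Book value $38,525.
Year 2: $36,575 × 9/55 = $5,985. Book value $32,540.
Year 3: $36,575 × 8/55 = $5,320. Book value $27,220.
Year 4: $36,575 × 7/55 = $4,655. Book value $22,565.
Year 5: $36,575 × 6/55 = $3,990. Book value $18,575.
Year 6: $36,575 × 5/55 = $3,325. Book value $15,250.
Year 7: $36,575 × 4/55 = $2,660. Book value $12,590.
Year 8: $36,575 × 3/55 = $1,995. Book value $10,595.
Year 9: $36,575 × 2/55 = $1,330. Book value $9,265.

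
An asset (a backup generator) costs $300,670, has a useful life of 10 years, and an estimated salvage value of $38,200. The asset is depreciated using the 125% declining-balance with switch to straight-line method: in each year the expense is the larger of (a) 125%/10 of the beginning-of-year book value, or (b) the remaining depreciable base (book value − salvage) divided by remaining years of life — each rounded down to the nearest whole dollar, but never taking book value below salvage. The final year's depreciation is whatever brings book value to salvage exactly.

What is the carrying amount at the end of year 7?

$107,225

Depreciable base = $300,670 − $38,200 = $262,470.
Year 1: DB = ⌊$300,670 × 125%/10⌋ = $37,583; SL = ⌊$262,470/10⌋ = $26,247 → take DB $37,583. Book value $263,087.
Year 2: DB = ⌊$263,087 × 125%/10⌋ = $32,885; SL = ⌊$224,887/9⌋ = $24,987 → take DB $32,885. Book value $230,202.
Year 3: DB = ⌊$230,202 × 125%/10⌋ = $28,775; SL = ⌊$192,002/8⌋ = $24,000 → take DB $28,775. Book value $201,427.
Year 4: DB = ⌊$201,427 × 125%/10⌋ = $25,178; SL = ⌊$163,227/7⌋ = $23,318 → take DB $25,178. Book value $176,249.
Year 5: DB = ⌊$176,249 × 125%/10⌋ = $22,031; SL = ⌊$138,049/6⌋ = $23,008 → take SL $23,008. Book value $153,241.
Year 6: DB = ⌊$153,241 × 125%/10⌋ = $19,155; SL = ⌊$115,041/5⌋ = $23,008 → take SL $23,008. Book value $130,233.
Year 7: DB = ⌊$130,233 × 125%/10⌋ = $16,279; SL = ⌊$92,033/4⌋ = $23,008 → take SL $23,008. Book value $107,225.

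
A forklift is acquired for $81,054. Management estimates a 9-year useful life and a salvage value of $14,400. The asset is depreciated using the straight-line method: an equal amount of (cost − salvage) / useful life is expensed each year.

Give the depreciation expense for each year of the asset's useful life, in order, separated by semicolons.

$7,406; $7,406; $7,406; $7,406; $7,406; $7,406; $7,406; $7,406; $7,406

Depreciable base = $81,054 − $14,400 = $66,654.
Annual expense = $66,654 / 9 = $7,406.
End of year 1: book value $73,648.
End of year 2: book value $66,242.
End of year 3: book value $58,836.
End of year 4: book value $51,430.
End of year 5: book value $44,024.
End of year 6: book value $36,618.
End of year 7: book value $29,212.
End of year 8: book value $21,806.
End of year 9: book value $14,400.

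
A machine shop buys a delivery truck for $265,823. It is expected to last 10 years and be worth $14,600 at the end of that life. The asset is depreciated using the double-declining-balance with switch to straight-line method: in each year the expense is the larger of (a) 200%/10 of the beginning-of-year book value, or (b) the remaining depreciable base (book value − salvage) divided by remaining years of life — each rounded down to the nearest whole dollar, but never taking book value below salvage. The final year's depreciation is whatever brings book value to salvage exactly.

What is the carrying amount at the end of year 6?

$69,686

Depreciable base = $265,823 − $14,600 = $251,223.
Year 1: DB = ⌊$265,823 × 200%/10⌋ = $53,164; SL = ⌊$251,223/10⌋ = $25,122 → take DB $53,164. Book value $212,659.
Year 2: DB = ⌊$212,659 × 200%/10⌋ = $42,531; SL = ⌊$198,059/9⌋ = $22,006 → take DB $42,531. Book value $170,128.
Year 3: DB = ⌊$170,128 × 200%/10⌋ = $34,025; SL = ⌊$155,528/8⌋ = $19,441 → take DB $34,025. Book value $136,103.
Year 4: DB = ⌊$136,103 × 200%/10⌋ = $27,220; SL = ⌊$121,503/7⌋ = $17,357 → take DB $27,220. Book value $108,883.
Year 5: DB = ⌊$108,883 × 200%/10⌋ = $21,776; SL = ⌊$94,283/6⌋ = $15,713 → take DB $21,776. Book value $87,107.
Year 6: DB = ⌊$87,107 × 200%/10⌋ = $17,421; SL = ⌊$72,507/5⌋ = $14,501 → take DB $17,421. Book value $69,686.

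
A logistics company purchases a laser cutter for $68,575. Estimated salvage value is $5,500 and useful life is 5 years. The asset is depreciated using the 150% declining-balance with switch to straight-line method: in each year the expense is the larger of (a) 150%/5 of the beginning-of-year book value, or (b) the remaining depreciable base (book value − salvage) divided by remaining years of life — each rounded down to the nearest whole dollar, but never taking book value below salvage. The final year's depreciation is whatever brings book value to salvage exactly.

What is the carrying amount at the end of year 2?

Depreciable base = $68,575 − $5,500 = $63,075.
Year 1: DB = ⌊$68,575 × 150%/5⌋ = $20,572; SL = ⌊$63,075/5⌋ = $12,615 → take DB $20,572. Book value $48,003.
Year 2: DB = ⌊$48,003 × 150%/5⌋ = $14,400; SL = ⌊$42,503/4⌋ = $10,625 → take DB $14,400. Book value $33,603.

$33,603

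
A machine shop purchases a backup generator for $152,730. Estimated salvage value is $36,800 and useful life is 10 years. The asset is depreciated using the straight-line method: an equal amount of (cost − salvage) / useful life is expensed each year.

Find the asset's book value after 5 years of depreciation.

Depreciable base = $152,730 − $36,800 = $115,930.
Annual expense = $115,930 / 10 = $11,593.
End of year 1: book value $141,137.
End of year 2: book value $129,544.
End of year 3: book value $117,951.
End of year 4: book value $106,358.
End of year 5: book value $94,765.

$94,765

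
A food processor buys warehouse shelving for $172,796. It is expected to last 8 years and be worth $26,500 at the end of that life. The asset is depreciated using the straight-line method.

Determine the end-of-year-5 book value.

$81,361

Depreciable base = $172,796 − $26,500 = $146,296.
Annual expense = $146,296 / 8 = $18,287.
End of year 1: book value $154,509.
End of year 2: book value $136,222.
End of year 3: book value $117,935.
End of year 4: book value $99,648.
End of year 5: book value $81,361.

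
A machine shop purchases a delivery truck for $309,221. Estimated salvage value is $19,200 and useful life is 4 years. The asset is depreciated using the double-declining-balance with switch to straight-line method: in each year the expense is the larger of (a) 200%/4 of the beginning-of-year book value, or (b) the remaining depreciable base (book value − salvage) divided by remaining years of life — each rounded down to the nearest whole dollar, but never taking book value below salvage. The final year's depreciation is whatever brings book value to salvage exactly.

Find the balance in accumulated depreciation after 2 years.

Depreciable base = $309,221 − $19,200 = $290,021.
Year 1: DB = ⌊$309,221 × 200%/4⌋ = $154,610; SL = ⌊$290,021/4⌋ = $72,505 → take DB $154,610. Book value $154,611.
Year 2: DB = ⌊$154,611 × 200%/4⌋ = $77,305; SL = ⌊$135,411/3⌋ = $45,137 → take DB $77,305. Book value $77,306.
Accumulated through year 2 = $309,221 − $77,306 = $231,915.

$231,915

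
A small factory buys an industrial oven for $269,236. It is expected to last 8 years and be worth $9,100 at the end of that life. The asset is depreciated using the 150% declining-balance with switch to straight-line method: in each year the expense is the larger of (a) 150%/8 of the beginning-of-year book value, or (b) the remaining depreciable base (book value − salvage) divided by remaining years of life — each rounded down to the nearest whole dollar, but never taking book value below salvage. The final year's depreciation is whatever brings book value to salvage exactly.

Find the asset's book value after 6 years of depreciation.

Depreciable base = $269,236 − $9,100 = $260,136.
Year 1: DB = ⌊$269,236 × 150%/8⌋ = $50,481; SL = ⌊$260,136/8⌋ = $32,517 → take DB $50,481. Book value $218,755.
Year 2: DB = ⌊$218,755 × 150%/8⌋ = $41,016; SL = ⌊$209,655/7⌋ = $29,950 → take DB $41,016. Book value $177,739.
Year 3: DB = ⌊$177,739 × 150%/8⌋ = $33,326; SL = ⌊$168,639/6⌋ = $28,106 → take DB $33,326. Book value $144,413.
Year 4: DB = ⌊$144,413 × 150%/8⌋ = $27,077; SL = ⌊$135,313/5⌋ = $27,062 → take DB $27,077. Book value $117,336.
Year 5: DB = ⌊$117,336 × 150%/8⌋ = $22,000; SL = ⌊$108,236/4⌋ = $27,059 → take SL $27,059. Book value $90,277.
Year 6: DB = ⌊$90,277 × 150%/8⌋ = $16,926; SL = ⌊$81,177/3⌋ = $27,059 → take SL $27,059. Book value $63,218.

$63,218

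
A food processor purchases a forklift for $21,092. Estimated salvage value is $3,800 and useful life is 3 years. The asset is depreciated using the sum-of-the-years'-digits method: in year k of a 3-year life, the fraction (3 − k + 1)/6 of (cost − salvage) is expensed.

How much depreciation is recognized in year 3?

$2,882

Depreciable base = $21,092 − $3,800 = $17,292.
Sum of the years' digits = 3+2+1 = 6.
Year 1: $17,292 × 3/6 = $8,646. Book value $12,446.
Year 2: $17,292 × 2/6 = $5,764. Book value $6,682.
Year 3: $17,292 × 1/6 = $2,882. Book value $3,800.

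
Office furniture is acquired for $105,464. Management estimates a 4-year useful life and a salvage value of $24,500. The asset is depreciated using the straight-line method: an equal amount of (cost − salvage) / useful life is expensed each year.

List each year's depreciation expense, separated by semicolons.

Depreciable base = $105,464 − $24,500 = $80,964.
Annual expense = $80,964 / 4 = $20,241.
End of year 1: book value $85,223.
End of year 2: book value $64,982.
End of year 3: book value $44,741.
End of year 4: book value $24,500.

$20,241; $20,241; $20,241; $20,241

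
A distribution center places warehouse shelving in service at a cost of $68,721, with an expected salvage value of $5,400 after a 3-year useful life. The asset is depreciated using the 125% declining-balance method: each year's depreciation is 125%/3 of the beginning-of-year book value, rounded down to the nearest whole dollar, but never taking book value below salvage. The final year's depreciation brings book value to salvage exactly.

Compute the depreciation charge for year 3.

Depreciable base = $68,721 − $5,400 = $63,321.
Year 1: ⌊$68,721 × 125%/3⌋ = $28,633. Book value $40,088.
Year 2: ⌊$40,088 × 125%/3⌋ = $16,703. Book value $23,385.
Year 3 (final): $23,385 − $5,400 = $17,985. Book value $5,400.

$17,985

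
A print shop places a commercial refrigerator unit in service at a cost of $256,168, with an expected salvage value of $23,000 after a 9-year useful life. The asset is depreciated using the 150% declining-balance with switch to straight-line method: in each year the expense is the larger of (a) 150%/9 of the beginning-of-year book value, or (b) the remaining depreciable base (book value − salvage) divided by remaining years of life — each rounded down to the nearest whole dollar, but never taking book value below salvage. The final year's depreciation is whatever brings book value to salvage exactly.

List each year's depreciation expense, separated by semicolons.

$42,694; $35,579; $29,649; $24,707; $20,589; $19,987; $19,987; $19,988; $19,988

Depreciable base = $256,168 − $23,000 = $233,168.
Year 1: DB = ⌊$256,168 × 150%/9⌋ = $42,694; SL = ⌊$233,168/9⌋ = $25,907 → take DB $42,694. Book value $213,474.
Year 2: DB = ⌊$213,474 × 150%/9⌋ = $35,579; SL = ⌊$190,474/8⌋ = $23,809 → take DB $35,579. Book value $177,895.
Year 3: DB = ⌊$177,895 × 150%/9⌋ = $29,649; SL = ⌊$154,895/7⌋ = $22,127 → take DB $29,649. Book value $148,246.
Year 4: DB = ⌊$148,246 × 150%/9⌋ = $24,707; SL = ⌊$125,246/6⌋ = $20,874 → take DB $24,707. Book value $123,539.
Year 5: DB = ⌊$123,539 × 150%/9⌋ = $20,589; SL = ⌊$100,539/5⌋ = $20,107 → take DB $20,589. Book value $102,950.
Year 6: DB = ⌊$102,950 × 150%/9⌋ = $17,158; SL = ⌊$79,950/4⌋ = $19,987 → take SL $19,987. Book value $82,963.
Year 7: DB = ⌊$82,963 × 150%/9⌋ = $13,827; SL = ⌊$59,963/3⌋ = $19,987 → take SL $19,987. Book value $62,976.
Year 8: DB = ⌊$62,976 × 150%/9⌋ = $10,496; SL = ⌊$39,976/2⌋ = $19,988 → take SL $19,988. Book value $42,988.
Year 9 (final): $42,988 − $23,000 = $19,988. Book value $23,000.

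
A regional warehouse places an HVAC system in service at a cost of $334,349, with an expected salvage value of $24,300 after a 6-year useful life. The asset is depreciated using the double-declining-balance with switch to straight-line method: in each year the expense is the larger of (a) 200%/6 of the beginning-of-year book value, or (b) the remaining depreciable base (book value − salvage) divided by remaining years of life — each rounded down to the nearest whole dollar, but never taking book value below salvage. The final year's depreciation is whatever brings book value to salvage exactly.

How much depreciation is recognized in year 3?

$49,533

Depreciable base = $334,349 − $24,300 = $310,049.
Year 1: DB = ⌊$334,349 × 200%/6⌋ = $111,449; SL = ⌊$310,049/6⌋ = $51,674 → take DB $111,449. Book value $222,900.
Year 2: DB = ⌊$222,900 × 200%/6⌋ = $74,300; SL = ⌊$198,600/5⌋ = $39,720 → take DB $74,300. Book value $148,600.
Year 3: DB = ⌊$148,600 × 200%/6⌋ = $49,533; SL = ⌊$124,300/4⌋ = $31,075 → take DB $49,533. Book value $99,067.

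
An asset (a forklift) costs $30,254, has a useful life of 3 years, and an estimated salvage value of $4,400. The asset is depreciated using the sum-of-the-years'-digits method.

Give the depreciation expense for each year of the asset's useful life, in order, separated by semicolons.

Depreciable base = $30,254 − $4,400 = $25,854.
Sum of the years' digits = 3+2+1 = 6.
Year 1: $25,854 × 3/6 = $12,927. Book value $17,327.
Year 2: $25,854 × 2/6 = $8,618. Book value $8,709.
Year 3: $25,854 × 1/6 = $4,309. Book value $4,400.

$12,927; $8,618; $4,309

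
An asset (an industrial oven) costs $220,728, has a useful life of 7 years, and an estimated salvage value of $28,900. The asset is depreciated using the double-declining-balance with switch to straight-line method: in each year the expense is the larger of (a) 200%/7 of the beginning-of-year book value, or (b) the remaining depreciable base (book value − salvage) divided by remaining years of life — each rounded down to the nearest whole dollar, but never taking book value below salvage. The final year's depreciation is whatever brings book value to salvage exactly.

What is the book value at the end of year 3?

Depreciable base = $220,728 − $28,900 = $191,828.
Year 1: DB = ⌊$220,728 × 200%/7⌋ = $63,065; SL = ⌊$191,828/7⌋ = $27,404 → take DB $63,065. Book value $157,663.
Year 2: DB = ⌊$157,663 × 200%/7⌋ = $45,046; SL = ⌊$128,763/6⌋ = $21,460 → take DB $45,046. Book value $112,617.
Year 3: DB = ⌊$112,617 × 200%/7⌋ = $32,176; SL = ⌊$83,717/5⌋ = $16,743 → take DB $32,176. Book value $80,441.

$80,441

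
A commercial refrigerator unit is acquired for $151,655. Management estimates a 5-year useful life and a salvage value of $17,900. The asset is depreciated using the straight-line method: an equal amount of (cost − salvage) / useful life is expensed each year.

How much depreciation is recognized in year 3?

$26,751

Depreciable base = $151,655 − $17,900 = $133,755.
Annual expense = $133,755 / 5 = $26,751.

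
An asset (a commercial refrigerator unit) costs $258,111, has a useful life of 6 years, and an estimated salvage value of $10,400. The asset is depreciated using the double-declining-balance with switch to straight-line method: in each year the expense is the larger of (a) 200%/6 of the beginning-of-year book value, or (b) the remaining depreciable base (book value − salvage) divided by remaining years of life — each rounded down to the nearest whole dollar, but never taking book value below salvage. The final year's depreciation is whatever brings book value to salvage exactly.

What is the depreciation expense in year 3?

Depreciable base = $258,111 − $10,400 = $247,711.
Year 1: DB = ⌊$258,111 × 200%/6⌋ = $86,037; SL = ⌊$247,711/6⌋ = $41,285 → take DB $86,037. Book value $172,074.
Year 2: DB = ⌊$172,074 × 200%/6⌋ = $57,358; SL = ⌊$161,674/5⌋ = $32,334 → take DB $57,358. Book value $114,716.
Year 3: DB = ⌊$114,716 × 200%/6⌋ = $38,238; SL = ⌊$104,316/4⌋ = $26,079 → take DB $38,238. Book value $76,478.

$38,238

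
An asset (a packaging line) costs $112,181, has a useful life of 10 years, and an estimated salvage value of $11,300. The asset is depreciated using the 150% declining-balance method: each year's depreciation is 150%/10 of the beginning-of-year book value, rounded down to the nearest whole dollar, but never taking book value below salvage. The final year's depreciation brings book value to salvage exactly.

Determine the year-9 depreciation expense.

Depreciable base = $112,181 − $11,300 = $100,881.
Year 1: ⌊$112,181 × 150%/10⌋ = $16,827. Book value $95,354.
Year 2: ⌊$95,354 × 150%/10⌋ = $14,303. Book value $81,051.
Year 3: ⌊$81,051 × 150%/10⌋ = $12,157. Book value $68,894.
Year 4: ⌊$68,894 × 150%/10⌋ = $10,334. Book value $58,560.
Year 5: ⌊$58,560 × 150%/10⌋ = $8,784. Book value $49,776.
Year 6: ⌊$49,776 × 150%/10⌋ = $7,466. Book value $42,310.
Year 7: ⌊$42,310 × 150%/10⌋ = $6,346. Book value $35,964.
Year 8: ⌊$35,964 × 150%/10⌋ = $5,394. Book value $30,570.
Year 9: ⌊$30,570 × 150%/10⌋ = $4,585. Book value $25,985.

$4,585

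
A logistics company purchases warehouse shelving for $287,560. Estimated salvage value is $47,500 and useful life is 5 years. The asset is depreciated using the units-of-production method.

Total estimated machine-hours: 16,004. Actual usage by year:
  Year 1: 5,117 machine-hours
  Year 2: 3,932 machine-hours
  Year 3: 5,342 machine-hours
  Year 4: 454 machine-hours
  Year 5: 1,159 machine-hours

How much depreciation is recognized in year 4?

$6,810

Depreciable base = $287,560 − $47,500 = $240,060.
Rate = $240,060 / 16,004 machine-hours = $15 per machine-hour.
Year 1: 5,117 × $15 = $76,755. Book value $210,805.
Year 2: 3,932 × $15 = $58,980. Book value $151,825.
Year 3: 5,342 × $15 = $80,130. Book value $71,695.
Year 4: 454 × $15 = $6,810. Book value $64,885.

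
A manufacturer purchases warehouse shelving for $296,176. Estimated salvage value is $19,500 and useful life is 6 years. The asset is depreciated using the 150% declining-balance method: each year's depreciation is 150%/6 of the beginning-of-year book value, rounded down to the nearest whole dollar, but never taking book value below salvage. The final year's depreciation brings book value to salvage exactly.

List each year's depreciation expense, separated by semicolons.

Depreciable base = $296,176 − $19,500 = $276,676.
Year 1: ⌊$296,176 × 150%/6⌋ = $74,044. Book value $222,132.
Year 2: ⌊$222,132 × 150%/6⌋ = $55,533. Book value $166,599.
Year 3: ⌊$166,599 × 150%/6⌋ = $41,649. Book value $124,950.
Year 4: ⌊$124,950 × 150%/6⌋ = $31,237. Book value $93,713.
Year 5: ⌊$93,713 × 150%/6⌋ = $23,428. Book value $70,285.
Year 6 (final): $70,285 − $19,500 = $50,785. Book value $19,500.

$74,044; $55,533; $41,649; $31,237; $23,428; $50,785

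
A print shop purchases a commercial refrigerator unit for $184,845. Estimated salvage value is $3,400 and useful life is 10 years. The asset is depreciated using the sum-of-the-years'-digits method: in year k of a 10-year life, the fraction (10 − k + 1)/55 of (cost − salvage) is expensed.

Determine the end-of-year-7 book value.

$23,194

Depreciable base = $184,845 − $3,400 = $181,445.
Sum of the years' digits = 10+9+8+7+6+5+4+3+2+1 = 55.
Year 1: $181,445 × 10/55 = $32,990. Book value $151,855.
Year 2: $181,445 × 9/55 = $29,691. Book value $122,164.
Year 3: $181,445 × 8/55 = $26,392. Book value $95,772.
Year 4: $181,445 × 7/55 = $23,093. Book value $72,679.
Year 5: $181,445 × 6/55 = $19,794. Book value $52,885.
Year 6: $181,445 × 5/55 = $16,495. Book value $36,390.
Year 7: $181,445 × 4/55 = $13,196. Book value $23,194.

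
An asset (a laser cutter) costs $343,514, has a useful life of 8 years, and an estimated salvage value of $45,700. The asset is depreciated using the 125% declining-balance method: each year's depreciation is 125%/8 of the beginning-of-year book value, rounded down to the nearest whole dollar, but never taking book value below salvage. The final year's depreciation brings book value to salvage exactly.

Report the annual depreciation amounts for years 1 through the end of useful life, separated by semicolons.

Depreciable base = $343,514 − $45,700 = $297,814.
Year 1: ⌊$343,514 × 125%/8⌋ = $53,674. Book value $289,840.
Year 2: ⌊$289,840 × 125%/8⌋ = $45,287. Book value $244,553.
Year 3: ⌊$244,553 × 125%/8⌋ = $38,211. Book value $206,342.
Year 4: ⌊$206,342 × 125%/8⌋ = $32,240. Book value $174,102.
Year 5: ⌊$174,102 × 125%/8⌋ = $27,203. Book value $146,899.
Year 6: ⌊$146,899 × 125%/8⌋ = $22,952. Book value $123,947.
Year 7: ⌊$123,947 × 125%/8⌋ = $19,366. Book value $104,581.
Year 8 (final): $104,581 − $45,700 = $58,881. Book value $45,700.

$53,674; $45,287; $38,211; $32,240; $27,203; $22,952; $19,366; $58,881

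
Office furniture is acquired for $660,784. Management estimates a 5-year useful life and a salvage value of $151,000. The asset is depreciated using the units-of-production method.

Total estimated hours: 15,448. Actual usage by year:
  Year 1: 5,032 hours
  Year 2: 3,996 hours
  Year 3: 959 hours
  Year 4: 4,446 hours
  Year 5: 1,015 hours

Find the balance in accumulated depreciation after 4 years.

Depreciable base = $660,784 − $151,000 = $509,784.
Rate = $509,784 / 15,448 hours = $33 per hour.
Year 1: 5,032 × $33 = $166,056. Book value $494,728.
Year 2: 3,996 × $33 = $131,868. Book value $362,860.
Year 3: 959 × $33 = $31,647. Book value $331,213.
Year 4: 4,446 × $33 = $146,718. Book value $184,495.
Accumulated through year 4 = $660,784 − $184,495 = $476,289.

$476,289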